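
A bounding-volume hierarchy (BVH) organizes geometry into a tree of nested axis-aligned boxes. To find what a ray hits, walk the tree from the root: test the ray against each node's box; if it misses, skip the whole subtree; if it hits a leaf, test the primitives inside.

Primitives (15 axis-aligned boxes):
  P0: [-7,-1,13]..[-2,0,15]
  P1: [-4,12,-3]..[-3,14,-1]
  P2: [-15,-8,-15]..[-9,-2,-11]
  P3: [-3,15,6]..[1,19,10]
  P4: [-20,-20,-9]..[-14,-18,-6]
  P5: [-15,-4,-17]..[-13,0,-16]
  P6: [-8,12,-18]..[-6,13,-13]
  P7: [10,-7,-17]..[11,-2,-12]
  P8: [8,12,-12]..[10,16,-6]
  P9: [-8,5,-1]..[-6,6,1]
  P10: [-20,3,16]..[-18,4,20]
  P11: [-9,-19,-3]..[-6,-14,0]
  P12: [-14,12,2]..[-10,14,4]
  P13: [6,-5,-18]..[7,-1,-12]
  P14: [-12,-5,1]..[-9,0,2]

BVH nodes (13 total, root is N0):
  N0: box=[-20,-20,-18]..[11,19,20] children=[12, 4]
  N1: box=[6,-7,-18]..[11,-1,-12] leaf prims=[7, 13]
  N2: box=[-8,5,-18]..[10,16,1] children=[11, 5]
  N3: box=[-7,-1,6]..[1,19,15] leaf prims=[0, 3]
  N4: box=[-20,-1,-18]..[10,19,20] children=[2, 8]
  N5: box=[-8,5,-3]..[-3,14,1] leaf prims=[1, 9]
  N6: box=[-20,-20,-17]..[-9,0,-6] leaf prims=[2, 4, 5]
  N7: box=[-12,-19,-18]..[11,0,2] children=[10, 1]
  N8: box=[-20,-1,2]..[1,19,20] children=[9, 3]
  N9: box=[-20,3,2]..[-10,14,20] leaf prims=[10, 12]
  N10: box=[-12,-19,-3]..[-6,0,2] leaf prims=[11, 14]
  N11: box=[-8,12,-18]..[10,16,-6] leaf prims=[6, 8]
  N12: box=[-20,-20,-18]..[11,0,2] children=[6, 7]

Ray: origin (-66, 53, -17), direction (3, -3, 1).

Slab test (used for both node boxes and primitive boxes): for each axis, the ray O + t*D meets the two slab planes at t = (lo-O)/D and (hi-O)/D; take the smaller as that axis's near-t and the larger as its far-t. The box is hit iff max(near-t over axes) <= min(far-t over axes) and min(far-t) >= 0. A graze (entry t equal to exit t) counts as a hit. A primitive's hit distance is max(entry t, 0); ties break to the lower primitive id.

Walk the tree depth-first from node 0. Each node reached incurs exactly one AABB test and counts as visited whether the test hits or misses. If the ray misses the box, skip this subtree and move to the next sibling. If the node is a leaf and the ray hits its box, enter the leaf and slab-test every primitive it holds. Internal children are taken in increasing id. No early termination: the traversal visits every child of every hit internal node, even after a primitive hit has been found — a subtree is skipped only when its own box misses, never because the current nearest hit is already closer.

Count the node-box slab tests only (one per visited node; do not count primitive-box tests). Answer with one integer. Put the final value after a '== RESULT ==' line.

Traverse from the root:
N0 x:[46/3,77/3] y:[34/3,73/3] z:[-1,37] -> hit [46/3,73/3], descend [4, 12]
  N4 x:[46/3,76/3] y:[34/3,18] z:[-1,37] -> hit [46/3,18], descend [2, 8]
    N2 x:[58/3,76/3] y:[37/3,16] z:[-1,18] -> miss, prune
    N8 x:[46/3,67/3] y:[34/3,18] z:[19,37] -> miss, prune
  N12 x:[46/3,77/3] y:[53/3,73/3] z:[-1,19] -> hit [53/3,19], descend [6, 7]
    N6 x:[46/3,19] y:[53/3,73/3] z:[0,11] -> miss, prune
    N7 x:[18,77/3] y:[53/3,24] z:[-1,19] -> hit [18,19], descend [1, 10]
      N1 x:[24,77/3] y:[18,20] z:[-1,5] -> miss, prune
      N10 x:[18,20] y:[53/3,24] z:[14,19] -> hit [18,19] leaf, test {P11(miss), P14@t=18}

order=[0, 4, 2, 8, 12, 6, 7, 1, 10]  |boxes|=9  |leaves|=1  hit=P14

== RESULT ==
9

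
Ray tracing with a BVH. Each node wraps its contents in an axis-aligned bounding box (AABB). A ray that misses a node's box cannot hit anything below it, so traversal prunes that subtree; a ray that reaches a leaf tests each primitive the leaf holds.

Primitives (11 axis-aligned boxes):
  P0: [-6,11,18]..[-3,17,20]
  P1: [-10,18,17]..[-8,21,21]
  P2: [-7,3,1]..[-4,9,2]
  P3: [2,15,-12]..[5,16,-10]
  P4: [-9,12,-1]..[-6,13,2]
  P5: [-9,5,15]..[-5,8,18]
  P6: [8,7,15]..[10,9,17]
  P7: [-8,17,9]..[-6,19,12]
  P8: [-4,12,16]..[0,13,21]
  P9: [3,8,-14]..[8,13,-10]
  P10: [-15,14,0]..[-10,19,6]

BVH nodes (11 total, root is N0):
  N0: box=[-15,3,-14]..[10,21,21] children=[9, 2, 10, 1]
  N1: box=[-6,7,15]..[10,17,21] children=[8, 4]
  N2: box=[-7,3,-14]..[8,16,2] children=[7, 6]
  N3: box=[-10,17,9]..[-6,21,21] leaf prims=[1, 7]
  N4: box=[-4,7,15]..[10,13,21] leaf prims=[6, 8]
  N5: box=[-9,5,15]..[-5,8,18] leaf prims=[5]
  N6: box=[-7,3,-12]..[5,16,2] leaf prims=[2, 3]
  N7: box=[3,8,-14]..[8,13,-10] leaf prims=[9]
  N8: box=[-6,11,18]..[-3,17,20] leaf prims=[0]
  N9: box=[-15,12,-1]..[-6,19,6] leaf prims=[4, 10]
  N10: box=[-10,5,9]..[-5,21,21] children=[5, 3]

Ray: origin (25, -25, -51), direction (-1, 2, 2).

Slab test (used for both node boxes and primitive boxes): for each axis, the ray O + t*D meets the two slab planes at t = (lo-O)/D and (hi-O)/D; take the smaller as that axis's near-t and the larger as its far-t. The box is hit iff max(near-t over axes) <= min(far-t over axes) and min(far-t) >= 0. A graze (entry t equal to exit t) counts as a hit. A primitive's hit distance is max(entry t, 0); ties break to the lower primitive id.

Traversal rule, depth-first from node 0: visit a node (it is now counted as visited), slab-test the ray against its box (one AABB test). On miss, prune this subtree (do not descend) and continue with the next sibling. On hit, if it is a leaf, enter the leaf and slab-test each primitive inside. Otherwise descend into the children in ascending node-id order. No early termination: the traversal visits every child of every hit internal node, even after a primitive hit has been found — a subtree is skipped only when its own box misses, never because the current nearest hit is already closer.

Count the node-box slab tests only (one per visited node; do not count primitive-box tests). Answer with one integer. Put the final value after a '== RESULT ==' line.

Traverse from the root:
N0 x:[15,40] y:[14,23] z:[37/2,36] -> hit [37/2,23], descend [1, 2, 9, 10]
  N1 x:[15,31] y:[16,21] z:[33,36] -> miss, prune
  N2 x:[17,32] y:[14,41/2] z:[37/2,53/2] -> hit [37/2,41/2], descend [6, 7]
    N6 x:[20,32] y:[14,41/2] z:[39/2,53/2] -> hit [20,41/2] leaf, test {P2(miss), P3@t=20}
    N7 x:[17,22] y:[33/2,19] z:[37/2,41/2] -> hit [37/2,19] leaf, test {P9@t=37/2}
  N9 x:[31,40] y:[37/2,22] z:[25,57/2] -> miss, prune
  N10 x:[30,35] y:[15,23] z:[30,36] -> miss, prune

7 AABB tests over nodes [0, 1, 2, 6, 7, 9, 10]; 2 leaves entered; closest P9.

== RESULT ==
7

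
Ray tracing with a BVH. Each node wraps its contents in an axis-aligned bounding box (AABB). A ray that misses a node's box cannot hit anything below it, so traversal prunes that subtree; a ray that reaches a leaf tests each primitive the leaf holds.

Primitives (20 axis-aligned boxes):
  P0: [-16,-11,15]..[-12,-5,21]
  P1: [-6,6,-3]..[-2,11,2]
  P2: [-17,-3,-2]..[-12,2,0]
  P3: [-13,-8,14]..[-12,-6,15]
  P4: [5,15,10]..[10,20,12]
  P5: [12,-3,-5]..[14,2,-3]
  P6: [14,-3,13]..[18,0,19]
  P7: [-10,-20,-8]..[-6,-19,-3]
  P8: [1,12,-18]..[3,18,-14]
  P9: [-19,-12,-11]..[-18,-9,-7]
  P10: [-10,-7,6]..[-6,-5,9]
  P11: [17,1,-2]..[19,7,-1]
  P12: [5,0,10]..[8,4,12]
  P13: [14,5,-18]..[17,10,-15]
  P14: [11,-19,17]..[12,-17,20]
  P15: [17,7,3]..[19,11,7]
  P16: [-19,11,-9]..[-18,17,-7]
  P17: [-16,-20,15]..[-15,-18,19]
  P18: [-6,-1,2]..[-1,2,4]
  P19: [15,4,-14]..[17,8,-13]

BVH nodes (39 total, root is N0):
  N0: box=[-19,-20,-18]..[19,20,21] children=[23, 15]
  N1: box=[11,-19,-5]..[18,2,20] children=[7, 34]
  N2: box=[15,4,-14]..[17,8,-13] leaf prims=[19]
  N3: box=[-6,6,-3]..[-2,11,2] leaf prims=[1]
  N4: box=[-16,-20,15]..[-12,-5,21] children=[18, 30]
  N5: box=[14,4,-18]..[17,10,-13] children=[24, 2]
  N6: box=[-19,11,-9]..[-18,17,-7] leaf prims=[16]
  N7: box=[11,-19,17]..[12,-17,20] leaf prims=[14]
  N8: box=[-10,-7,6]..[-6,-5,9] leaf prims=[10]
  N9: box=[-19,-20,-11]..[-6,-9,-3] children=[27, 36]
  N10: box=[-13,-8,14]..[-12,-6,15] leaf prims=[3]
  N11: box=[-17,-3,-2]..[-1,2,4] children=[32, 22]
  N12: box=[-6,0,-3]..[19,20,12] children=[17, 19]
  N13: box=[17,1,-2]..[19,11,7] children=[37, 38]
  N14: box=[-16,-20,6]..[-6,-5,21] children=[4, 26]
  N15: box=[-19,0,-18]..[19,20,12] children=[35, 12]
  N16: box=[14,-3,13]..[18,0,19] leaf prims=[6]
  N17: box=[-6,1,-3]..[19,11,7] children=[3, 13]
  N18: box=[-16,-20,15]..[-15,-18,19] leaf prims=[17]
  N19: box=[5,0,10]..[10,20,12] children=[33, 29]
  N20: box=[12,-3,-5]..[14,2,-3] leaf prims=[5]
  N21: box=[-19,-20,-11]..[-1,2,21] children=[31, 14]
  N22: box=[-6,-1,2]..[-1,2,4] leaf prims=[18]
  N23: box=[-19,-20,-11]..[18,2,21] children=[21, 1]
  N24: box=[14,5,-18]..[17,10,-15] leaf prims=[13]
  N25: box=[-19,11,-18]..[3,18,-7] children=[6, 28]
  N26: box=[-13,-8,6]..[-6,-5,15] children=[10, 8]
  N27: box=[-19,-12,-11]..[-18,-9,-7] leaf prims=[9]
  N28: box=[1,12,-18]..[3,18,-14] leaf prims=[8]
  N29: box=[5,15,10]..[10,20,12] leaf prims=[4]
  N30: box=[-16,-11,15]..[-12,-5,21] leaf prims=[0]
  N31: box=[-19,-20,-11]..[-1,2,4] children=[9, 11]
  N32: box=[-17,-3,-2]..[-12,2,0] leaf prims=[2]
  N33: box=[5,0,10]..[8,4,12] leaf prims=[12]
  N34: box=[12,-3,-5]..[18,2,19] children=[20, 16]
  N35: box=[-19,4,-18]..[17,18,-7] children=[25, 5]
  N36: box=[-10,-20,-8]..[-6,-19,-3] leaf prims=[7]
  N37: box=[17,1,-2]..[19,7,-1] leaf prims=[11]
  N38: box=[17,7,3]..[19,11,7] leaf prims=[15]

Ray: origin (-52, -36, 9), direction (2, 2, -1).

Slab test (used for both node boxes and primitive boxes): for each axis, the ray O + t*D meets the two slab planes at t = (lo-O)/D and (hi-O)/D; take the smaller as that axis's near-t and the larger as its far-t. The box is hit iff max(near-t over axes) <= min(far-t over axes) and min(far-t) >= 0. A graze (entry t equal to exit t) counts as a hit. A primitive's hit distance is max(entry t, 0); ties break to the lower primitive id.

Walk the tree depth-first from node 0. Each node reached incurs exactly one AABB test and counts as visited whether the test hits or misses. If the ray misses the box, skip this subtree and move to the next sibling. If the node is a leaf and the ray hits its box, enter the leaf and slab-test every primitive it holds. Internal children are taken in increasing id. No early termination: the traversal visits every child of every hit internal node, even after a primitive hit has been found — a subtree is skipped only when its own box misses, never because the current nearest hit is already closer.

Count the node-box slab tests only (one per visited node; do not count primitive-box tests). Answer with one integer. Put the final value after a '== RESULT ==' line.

Traverse from the root:
N0 x:[33/2,71/2] y:[8,28] z:[-12,27] -> hit [33/2,27], descend [15, 23]
  N15 x:[33/2,71/2] y:[18,28] z:[-3,27] -> hit [18,27], descend [12, 35]
    N12 x:[23,71/2] y:[18,28] z:[-3,12] -> miss, prune
    N35 x:[33/2,69/2] y:[20,27] z:[16,27] -> hit [20,27], descend [5, 25]
      N5 x:[33,69/2] y:[20,23] z:[22,27] -> miss, prune
      N25 x:[33/2,55/2] y:[47/2,27] z:[16,27] -> hit [47/2,27], descend [6, 28]
        N6 x:[33/2,17] y:[47/2,53/2] z:[16,18] -> miss, prune
        N28 x:[53/2,55/2] y:[24,27] z:[23,27] -> hit [53/2,27] leaf, test {P8@t=53/2}
  N23 x:[33/2,35] y:[8,19] z:[-12,20] -> hit [33/2,19], descend [1, 21]
    N1 x:[63/2,35] y:[17/2,19] z:[-11,14] -> miss, prune
    N21 x:[33/2,51/2] y:[8,19] z:[-12,20] -> hit [33/2,19], descend [14, 31]
      N14 x:[18,23] y:[8,31/2] z:[-12,3] -> miss, prune
      N31 x:[33/2,51/2] y:[8,19] z:[5,20] -> hit [33/2,19], descend [9, 11]
        N9 x:[33/2,23] y:[8,27/2] z:[12,20] -> miss, prune
        N11 x:[35/2,51/2] y:[33/2,19] z:[5,11] -> miss, prune

15 AABB tests over nodes [0, 15, 12, 35, 5, 25, 6, 28, 23, 1, 21, 14, 31, 9, 11]; 1 leaf entered; closest P8.

== RESULT ==
15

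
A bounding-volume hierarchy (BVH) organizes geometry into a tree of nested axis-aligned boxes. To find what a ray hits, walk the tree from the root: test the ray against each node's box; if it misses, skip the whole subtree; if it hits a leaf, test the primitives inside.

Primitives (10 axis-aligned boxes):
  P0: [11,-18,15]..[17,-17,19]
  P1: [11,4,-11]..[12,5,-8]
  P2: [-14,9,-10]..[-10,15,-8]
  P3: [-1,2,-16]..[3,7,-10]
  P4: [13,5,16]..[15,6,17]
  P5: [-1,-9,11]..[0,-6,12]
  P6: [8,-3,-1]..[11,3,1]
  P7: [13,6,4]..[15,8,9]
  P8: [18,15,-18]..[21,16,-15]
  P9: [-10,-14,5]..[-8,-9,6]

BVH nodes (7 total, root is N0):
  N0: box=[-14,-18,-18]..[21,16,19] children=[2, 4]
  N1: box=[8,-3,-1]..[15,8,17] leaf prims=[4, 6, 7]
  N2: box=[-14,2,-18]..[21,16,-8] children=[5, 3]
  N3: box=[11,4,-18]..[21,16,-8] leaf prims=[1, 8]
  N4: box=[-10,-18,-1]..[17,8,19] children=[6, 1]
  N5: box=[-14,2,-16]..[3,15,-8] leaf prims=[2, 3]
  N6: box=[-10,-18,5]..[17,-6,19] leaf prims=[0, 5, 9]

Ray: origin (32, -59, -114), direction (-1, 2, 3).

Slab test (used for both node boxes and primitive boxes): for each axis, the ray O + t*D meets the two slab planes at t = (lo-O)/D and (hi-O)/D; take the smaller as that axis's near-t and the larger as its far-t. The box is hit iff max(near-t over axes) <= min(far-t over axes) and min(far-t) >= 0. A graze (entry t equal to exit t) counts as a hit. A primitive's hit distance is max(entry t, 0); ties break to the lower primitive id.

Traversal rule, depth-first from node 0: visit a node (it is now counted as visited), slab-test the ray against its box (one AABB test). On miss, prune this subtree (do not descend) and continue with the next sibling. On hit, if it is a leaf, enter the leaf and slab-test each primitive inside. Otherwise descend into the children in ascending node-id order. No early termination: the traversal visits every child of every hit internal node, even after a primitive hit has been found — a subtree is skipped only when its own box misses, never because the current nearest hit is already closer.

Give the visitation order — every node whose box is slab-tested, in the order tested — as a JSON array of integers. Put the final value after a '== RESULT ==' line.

Traverse from the root:
N0 x:[11,46] y:[41/2,75/2] z:[32,133/3] -> hit [32,75/2], descend [2, 4]
  N2 x:[11,46] y:[61/2,75/2] z:[32,106/3] -> hit [32,106/3], descend [3, 5]
    N3 x:[11,21] y:[63/2,75/2] z:[32,106/3] -> miss, prune
    N5 x:[29,46] y:[61/2,37] z:[98/3,106/3] -> hit [98/3,106/3] leaf, test {P2(miss), P3@t=98/3}
  N4 x:[15,42] y:[41/2,67/2] z:[113/3,133/3] -> miss, prune

5 AABB tests over nodes [0, 2, 3, 5, 4]; 1 leaf entered; closest P3.

== RESULT ==
[0, 2, 3, 5, 4]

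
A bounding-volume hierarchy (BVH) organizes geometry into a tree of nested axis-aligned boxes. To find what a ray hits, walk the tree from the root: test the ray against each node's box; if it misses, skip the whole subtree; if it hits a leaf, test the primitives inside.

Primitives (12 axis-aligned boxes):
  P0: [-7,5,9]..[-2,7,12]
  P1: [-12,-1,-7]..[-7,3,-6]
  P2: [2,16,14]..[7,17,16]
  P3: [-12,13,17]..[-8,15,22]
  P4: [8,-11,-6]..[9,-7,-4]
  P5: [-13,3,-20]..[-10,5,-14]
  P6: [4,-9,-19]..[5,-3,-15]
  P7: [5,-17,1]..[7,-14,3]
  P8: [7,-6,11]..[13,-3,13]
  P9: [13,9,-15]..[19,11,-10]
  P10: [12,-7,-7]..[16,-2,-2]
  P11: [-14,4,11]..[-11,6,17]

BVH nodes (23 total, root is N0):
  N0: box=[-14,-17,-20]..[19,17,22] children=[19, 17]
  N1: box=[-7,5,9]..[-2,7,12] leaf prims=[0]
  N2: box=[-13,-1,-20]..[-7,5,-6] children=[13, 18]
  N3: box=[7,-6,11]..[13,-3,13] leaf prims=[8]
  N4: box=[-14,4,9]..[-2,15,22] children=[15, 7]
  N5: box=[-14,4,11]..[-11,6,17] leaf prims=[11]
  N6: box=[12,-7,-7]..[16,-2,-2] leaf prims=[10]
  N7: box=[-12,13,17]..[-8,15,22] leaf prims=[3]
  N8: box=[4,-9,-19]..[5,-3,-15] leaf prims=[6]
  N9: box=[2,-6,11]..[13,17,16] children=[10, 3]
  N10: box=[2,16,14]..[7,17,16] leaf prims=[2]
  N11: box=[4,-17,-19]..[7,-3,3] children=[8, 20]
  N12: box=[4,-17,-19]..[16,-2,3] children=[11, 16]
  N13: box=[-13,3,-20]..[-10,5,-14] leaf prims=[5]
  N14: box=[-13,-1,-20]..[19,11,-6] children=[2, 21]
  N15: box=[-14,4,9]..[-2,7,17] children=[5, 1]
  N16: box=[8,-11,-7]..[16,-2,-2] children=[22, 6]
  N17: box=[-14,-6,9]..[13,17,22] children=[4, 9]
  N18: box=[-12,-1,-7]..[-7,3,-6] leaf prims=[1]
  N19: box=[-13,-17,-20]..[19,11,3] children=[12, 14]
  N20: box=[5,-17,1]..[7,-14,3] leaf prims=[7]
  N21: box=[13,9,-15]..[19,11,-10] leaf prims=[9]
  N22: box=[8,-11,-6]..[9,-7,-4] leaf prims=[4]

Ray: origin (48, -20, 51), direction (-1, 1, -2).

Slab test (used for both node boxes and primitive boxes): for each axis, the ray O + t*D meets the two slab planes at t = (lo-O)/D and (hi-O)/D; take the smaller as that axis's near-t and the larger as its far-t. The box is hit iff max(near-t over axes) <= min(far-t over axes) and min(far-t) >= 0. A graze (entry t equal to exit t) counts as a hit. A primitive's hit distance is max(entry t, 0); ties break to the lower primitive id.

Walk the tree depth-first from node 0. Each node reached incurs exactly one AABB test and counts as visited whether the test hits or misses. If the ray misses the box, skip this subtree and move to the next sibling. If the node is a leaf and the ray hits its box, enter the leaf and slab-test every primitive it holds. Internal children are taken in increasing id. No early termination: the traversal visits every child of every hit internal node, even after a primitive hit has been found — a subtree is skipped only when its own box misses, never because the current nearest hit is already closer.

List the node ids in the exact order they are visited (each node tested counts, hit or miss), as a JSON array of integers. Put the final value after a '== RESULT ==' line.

Walk:
N0 x:[29,62] y:[3,37] z:[29/2,71/2] -> hit [29,71/2], descend [17, 19]
  N17 x:[35,62] y:[14,37] z:[29/2,21] -> miss, prune
  N19 x:[29,61] y:[3,31] z:[24,71/2] -> hit [29,31], descend [12, 14]
    N12 x:[32,44] y:[3,18] z:[24,35] -> miss, prune
    N14 x:[29,61] y:[19,31] z:[57/2,71/2] -> hit [29,31], descend [2, 21]
      N2 x:[55,61] y:[19,25] z:[57/2,71/2] -> miss, prune
      N21 x:[29,35] y:[29,31] z:[61/2,33] -> hit [61/2,31] leaf, test {P9@t=61/2}

Summary -> nodes [0, 17, 19, 12, 14, 2, 21]; box-tests=7; leaf-entries=1; first=P9

== RESULT ==
[0, 17, 19, 12, 14, 2, 21]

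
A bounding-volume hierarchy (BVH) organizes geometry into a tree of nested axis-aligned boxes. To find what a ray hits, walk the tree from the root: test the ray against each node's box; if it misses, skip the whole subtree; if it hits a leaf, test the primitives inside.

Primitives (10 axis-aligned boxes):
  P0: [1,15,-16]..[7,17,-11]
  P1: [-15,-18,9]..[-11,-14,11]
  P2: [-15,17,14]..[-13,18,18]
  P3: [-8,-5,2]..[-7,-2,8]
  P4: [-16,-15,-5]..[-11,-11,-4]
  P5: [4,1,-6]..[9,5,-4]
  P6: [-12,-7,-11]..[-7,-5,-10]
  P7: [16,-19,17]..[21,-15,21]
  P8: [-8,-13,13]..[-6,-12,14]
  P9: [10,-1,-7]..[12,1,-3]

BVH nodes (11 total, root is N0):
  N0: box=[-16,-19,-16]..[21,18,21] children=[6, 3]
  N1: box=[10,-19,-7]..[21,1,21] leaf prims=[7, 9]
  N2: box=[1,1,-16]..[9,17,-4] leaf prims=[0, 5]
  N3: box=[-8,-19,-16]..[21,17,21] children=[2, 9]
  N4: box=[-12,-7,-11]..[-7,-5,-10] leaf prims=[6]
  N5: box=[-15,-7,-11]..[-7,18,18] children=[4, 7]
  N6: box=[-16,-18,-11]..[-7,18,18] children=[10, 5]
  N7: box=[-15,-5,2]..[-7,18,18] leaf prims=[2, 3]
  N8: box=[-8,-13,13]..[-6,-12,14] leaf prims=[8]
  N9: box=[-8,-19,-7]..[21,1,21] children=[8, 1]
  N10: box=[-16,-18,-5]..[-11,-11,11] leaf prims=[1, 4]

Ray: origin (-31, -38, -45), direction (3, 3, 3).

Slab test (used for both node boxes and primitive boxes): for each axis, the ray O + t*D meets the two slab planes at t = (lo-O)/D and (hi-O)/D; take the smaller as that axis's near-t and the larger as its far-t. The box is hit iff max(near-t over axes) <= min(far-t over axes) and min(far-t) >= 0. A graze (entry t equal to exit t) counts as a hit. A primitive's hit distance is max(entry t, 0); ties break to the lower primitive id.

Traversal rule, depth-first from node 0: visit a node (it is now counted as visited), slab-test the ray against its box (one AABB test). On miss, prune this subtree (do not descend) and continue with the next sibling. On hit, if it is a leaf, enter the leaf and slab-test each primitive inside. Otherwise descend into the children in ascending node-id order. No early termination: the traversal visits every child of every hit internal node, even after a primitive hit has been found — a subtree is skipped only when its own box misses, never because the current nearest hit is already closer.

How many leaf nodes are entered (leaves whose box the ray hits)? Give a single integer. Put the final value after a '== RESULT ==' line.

Traverse from the root:
N0 x:[5,52/3] y:[19/3,56/3] z:[29/3,22] -> hit [29/3,52/3], descend [3, 6]
  N3 x:[23/3,52/3] y:[19/3,55/3] z:[29/3,22] -> hit [29/3,52/3], descend [2, 9]
    N2 x:[32/3,40/3] y:[13,55/3] z:[29/3,41/3] -> hit [13,40/3] leaf, test {P0(miss), P5@t=13}
    N9 x:[23/3,52/3] y:[19/3,13] z:[38/3,22] -> hit [38/3,13], descend [1, 8]
      N1 x:[41/3,52/3] y:[19/3,13] z:[38/3,22] -> miss, prune
      N8 x:[23/3,25/3] y:[25/3,26/3] z:[58/3,59/3] -> miss, prune
  N6 x:[5,8] y:[20/3,56/3] z:[34/3,21] -> miss, prune

Visited [0, 3, 2, 9, 1, 8, 6]. Tests: 7 box, 1 leaf. Nearest: P5.

== RESULT ==
1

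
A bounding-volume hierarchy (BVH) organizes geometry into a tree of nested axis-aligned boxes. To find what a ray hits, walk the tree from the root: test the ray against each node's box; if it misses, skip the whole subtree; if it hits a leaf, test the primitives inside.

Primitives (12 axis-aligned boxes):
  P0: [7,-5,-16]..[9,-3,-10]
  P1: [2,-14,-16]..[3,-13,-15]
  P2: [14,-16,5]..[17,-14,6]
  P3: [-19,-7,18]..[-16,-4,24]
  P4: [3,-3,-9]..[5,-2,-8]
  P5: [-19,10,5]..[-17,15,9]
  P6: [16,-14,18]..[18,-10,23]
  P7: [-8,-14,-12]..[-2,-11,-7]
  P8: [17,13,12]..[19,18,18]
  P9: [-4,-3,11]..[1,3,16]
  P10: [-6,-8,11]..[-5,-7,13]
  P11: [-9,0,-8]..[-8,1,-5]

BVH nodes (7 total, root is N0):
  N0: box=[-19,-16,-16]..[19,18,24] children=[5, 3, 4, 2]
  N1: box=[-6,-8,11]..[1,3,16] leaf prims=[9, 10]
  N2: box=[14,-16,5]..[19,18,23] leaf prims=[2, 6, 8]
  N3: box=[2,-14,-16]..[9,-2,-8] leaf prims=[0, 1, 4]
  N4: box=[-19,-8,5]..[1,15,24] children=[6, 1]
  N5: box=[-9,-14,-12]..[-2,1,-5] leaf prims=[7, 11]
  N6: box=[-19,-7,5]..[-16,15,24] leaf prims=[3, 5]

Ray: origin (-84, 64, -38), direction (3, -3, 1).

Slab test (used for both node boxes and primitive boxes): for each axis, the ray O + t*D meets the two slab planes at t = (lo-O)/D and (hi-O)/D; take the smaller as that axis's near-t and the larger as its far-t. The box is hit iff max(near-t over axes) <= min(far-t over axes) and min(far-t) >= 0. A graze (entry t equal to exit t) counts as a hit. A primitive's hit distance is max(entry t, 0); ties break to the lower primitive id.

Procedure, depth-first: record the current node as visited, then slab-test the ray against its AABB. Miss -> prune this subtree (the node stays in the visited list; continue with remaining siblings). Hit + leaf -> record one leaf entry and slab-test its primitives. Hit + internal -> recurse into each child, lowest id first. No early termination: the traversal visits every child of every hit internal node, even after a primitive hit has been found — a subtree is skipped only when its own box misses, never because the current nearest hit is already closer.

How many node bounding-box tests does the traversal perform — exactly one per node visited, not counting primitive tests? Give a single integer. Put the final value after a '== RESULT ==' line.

Trace the traversal:
N0 x:[65/3,103/3] y:[46/3,80/3] z:[22,62] -> hit [22,80/3], descend [2, 3, 4, 5]
  N2 x:[98/3,103/3] y:[46/3,80/3] z:[43,61] -> miss, prune
  N3 x:[86/3,31] y:[22,26] z:[22,30] -> miss, prune
  N4 x:[65/3,85/3] y:[49/3,24] z:[43,62] -> miss, prune
  N5 x:[25,82/3] y:[21,26] z:[26,33] -> hit [26,26] leaf, test {P7@t=26, P11(miss)}

order=[0, 2, 3, 4, 5]  |boxes|=5  |leaves|=1  hit=P7

== RESULT ==
5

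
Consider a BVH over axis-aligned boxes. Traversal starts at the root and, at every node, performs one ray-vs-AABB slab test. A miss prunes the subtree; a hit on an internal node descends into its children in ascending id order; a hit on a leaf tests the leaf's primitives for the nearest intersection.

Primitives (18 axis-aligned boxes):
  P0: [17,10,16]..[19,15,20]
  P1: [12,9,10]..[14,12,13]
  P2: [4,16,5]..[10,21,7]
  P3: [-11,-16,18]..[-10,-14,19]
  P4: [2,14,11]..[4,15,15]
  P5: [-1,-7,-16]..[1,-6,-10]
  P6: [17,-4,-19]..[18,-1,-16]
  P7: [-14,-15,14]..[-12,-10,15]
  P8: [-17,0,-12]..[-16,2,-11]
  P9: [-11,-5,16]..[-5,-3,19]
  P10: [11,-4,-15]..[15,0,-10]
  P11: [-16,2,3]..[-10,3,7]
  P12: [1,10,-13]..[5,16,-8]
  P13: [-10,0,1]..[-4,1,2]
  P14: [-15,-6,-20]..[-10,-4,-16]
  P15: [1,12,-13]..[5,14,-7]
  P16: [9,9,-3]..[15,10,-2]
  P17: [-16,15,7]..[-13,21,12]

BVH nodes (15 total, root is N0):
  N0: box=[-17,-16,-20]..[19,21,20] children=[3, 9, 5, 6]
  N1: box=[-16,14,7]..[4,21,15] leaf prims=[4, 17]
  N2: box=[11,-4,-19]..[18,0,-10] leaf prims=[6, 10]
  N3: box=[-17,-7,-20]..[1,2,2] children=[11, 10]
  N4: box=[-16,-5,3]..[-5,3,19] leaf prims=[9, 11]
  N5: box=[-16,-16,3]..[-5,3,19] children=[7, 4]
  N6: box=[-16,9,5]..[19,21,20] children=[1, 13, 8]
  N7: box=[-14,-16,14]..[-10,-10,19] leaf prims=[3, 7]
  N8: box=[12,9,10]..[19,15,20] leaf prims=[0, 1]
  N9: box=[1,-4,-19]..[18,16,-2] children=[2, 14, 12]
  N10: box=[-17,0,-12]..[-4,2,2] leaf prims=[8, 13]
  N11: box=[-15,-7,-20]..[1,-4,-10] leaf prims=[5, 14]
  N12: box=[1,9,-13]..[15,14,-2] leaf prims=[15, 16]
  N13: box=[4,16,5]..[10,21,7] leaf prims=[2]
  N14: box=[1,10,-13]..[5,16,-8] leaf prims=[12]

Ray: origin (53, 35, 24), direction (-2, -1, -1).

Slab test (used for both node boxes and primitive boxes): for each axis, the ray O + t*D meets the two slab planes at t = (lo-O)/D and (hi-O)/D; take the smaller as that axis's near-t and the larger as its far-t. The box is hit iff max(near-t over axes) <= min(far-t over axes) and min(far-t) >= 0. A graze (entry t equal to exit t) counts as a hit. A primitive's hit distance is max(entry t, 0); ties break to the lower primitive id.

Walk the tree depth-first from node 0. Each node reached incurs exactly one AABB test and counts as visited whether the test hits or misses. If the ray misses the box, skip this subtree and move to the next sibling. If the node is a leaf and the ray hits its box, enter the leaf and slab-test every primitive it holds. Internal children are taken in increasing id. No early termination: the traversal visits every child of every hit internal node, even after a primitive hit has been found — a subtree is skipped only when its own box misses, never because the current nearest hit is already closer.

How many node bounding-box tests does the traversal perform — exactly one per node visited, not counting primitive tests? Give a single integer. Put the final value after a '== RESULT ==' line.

Traverse from the root:
N0 x:[17,35] y:[14,51] z:[4,44] -> hit [17,35], descend [3, 5, 6, 9]
  N3 x:[26,35] y:[33,42] z:[22,44] -> hit [33,35], descend [10, 11]
    N10 x:[57/2,35] y:[33,35] z:[22,36] -> hit [33,35] leaf, test {P8@t=35, P13(miss)}
    N11 x:[26,34] y:[39,42] z:[34,44] -> miss, prune
  N5 x:[29,69/2] y:[32,51] z:[5,21] -> miss, prune
  N6 x:[17,69/2] y:[14,26] z:[4,19] -> hit [17,19], descend [1, 8, 13]
    N1 x:[49/2,69/2] y:[14,21] z:[9,17] -> miss, prune
    N8 x:[17,41/2] y:[20,26] z:[4,14] -> miss, prune
    N13 x:[43/2,49/2] y:[14,19] z:[17,19] -> miss, prune
  N9 x:[35/2,26] y:[19,39] z:[26,43] -> hit [26,26], descend [2, 12, 14]
    N2 x:[35/2,21] y:[35,39] z:[34,43] -> miss, prune
    N12 x:[19,26] y:[21,26] z:[26,37] -> hit [26,26] leaf, test {P15(miss), P16(miss)}
    N14 x:[24,26] y:[19,25] z:[32,37] -> miss, prune

13 AABB tests over nodes [0, 3, 10, 11, 5, 6, 1, 8, 13, 9, 2, 12, 14]; 2 leaves entered; closest P8.

== RESULT ==
13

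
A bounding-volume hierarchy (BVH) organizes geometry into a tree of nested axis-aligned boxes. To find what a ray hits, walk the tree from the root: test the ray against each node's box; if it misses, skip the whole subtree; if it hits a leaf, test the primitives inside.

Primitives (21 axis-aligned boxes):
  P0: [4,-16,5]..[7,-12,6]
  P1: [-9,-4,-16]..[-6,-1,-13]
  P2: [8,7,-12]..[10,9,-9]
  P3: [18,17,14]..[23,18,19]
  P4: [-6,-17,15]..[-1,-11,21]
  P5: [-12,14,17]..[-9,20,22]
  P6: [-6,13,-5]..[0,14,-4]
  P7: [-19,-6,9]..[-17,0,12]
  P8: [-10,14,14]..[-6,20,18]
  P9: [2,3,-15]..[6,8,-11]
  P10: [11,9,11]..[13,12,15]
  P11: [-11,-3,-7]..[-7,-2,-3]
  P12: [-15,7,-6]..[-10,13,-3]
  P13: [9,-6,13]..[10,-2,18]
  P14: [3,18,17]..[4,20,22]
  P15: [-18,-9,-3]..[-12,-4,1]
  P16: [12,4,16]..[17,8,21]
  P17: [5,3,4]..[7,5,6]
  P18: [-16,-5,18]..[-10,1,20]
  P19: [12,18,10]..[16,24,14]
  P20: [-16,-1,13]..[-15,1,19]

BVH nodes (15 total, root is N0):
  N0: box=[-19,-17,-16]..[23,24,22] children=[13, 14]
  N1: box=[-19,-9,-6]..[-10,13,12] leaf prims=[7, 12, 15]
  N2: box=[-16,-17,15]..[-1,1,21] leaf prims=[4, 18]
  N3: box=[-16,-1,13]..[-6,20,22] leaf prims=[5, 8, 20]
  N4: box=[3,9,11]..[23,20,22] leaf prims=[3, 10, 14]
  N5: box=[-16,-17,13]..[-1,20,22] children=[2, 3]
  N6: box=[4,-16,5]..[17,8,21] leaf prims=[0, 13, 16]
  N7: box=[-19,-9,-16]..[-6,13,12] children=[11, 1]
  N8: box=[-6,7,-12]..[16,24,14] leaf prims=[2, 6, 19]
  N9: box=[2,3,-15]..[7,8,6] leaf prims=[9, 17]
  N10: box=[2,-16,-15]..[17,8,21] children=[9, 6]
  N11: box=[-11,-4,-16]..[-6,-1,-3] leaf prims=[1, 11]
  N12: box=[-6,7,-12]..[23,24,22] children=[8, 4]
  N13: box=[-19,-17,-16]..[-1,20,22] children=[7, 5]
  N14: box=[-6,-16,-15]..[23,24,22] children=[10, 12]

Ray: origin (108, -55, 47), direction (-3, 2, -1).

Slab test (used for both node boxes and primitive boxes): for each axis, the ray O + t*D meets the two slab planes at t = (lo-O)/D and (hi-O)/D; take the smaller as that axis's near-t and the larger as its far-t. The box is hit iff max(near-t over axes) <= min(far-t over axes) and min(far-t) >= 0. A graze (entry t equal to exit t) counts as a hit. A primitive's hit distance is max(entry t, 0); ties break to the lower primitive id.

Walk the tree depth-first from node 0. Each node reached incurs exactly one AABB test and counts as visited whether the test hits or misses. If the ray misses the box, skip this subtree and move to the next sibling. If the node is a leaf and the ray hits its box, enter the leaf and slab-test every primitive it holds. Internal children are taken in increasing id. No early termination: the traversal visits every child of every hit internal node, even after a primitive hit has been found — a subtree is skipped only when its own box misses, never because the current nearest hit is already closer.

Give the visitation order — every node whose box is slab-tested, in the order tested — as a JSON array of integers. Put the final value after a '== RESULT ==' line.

Walk:
N0 x:[85/3,127/3] y:[19,79/2] z:[25,63] -> hit [85/3,79/2], descend [13, 14]
  N13 x:[109/3,127/3] y:[19,75/2] z:[25,63] -> hit [109/3,75/2], descend [5, 7]
    N5 x:[109/3,124/3] y:[19,75/2] z:[25,34] -> miss, prune
    N7 x:[38,127/3] y:[23,34] z:[35,63] -> miss, prune
  N14 x:[85/3,38] y:[39/2,79/2] z:[25,62] -> hit [85/3,38], descend [10, 12]
    N10 x:[91/3,106/3] y:[39/2,63/2] z:[26,62] -> hit [91/3,63/2], descend [6, 9]
      N6 x:[91/3,104/3] y:[39/2,63/2] z:[26,42] -> hit [91/3,63/2] leaf, test {P0(miss), P13(miss), P16@t=91/3}
      N9 x:[101/3,106/3] y:[29,63/2] z:[41,62] -> miss, prune
    N12 x:[85/3,38] y:[31,79/2] z:[25,59] -> hit [31,38], descend [4, 8]
      N4 x:[85/3,35] y:[32,75/2] z:[25,36] -> hit [32,35] leaf, test {P3(miss), P10@t=32, P14(miss)}
      N8 x:[92/3,38] y:[31,79/2] z:[33,59] -> hit [33,38] leaf, test {P2(miss), P6(miss), P19(miss)}

Visited [0, 13, 5, 7, 14, 10, 6, 9, 12, 4, 8]. Tests: 11 box, 3 leaf. Nearest: P16.

== RESULT ==
[0, 13, 5, 7, 14, 10, 6, 9, 12, 4, 8]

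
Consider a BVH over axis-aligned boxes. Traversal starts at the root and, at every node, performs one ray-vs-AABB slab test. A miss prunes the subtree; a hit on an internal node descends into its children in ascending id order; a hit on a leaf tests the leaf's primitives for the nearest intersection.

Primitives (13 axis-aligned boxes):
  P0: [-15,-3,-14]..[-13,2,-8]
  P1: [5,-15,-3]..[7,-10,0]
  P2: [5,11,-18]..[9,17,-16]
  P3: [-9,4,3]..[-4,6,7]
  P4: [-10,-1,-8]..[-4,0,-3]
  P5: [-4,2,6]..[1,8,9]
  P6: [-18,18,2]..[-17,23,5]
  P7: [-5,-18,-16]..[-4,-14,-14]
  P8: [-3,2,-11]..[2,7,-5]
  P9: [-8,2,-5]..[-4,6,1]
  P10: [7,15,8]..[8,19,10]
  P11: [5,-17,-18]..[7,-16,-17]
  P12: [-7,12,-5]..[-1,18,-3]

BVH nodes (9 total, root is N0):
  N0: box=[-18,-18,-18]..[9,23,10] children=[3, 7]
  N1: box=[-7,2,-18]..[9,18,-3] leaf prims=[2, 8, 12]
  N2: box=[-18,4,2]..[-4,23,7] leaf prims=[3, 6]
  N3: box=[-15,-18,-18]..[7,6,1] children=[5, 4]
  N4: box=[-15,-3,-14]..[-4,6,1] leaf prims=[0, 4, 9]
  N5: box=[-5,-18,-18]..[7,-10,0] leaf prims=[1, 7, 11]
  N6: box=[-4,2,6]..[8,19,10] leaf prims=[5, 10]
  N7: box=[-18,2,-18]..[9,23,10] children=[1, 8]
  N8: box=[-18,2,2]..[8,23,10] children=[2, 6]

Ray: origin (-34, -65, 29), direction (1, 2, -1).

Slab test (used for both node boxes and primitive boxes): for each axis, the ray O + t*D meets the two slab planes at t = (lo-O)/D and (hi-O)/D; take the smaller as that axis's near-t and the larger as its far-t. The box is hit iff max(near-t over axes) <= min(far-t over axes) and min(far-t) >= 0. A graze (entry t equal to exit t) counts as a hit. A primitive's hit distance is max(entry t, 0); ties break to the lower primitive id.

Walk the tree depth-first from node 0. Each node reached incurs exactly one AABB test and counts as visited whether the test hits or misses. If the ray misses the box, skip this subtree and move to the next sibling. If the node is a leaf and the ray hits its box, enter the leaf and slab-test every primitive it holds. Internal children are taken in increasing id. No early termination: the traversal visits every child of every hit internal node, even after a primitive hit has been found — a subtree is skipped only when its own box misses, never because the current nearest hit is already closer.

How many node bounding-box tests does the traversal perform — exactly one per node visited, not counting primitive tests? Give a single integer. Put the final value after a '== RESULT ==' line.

Traverse from the root:
N0 x:[16,43] y:[47/2,44] z:[19,47] -> hit [47/2,43], descend [3, 7]
  N3 x:[19,41] y:[47/2,71/2] z:[28,47] -> hit [28,71/2], descend [4, 5]
    N4 x:[19,30] y:[31,71/2] z:[28,43] -> miss, prune
    N5 x:[29,41] y:[47/2,55/2] z:[29,47] -> miss, prune
  N7 x:[16,43] y:[67/2,44] z:[19,47] -> hit [67/2,43], descend [1, 8]
    N1 x:[27,43] y:[67/2,83/2] z:[32,47] -> hit [67/2,83/2] leaf, test {P2(miss), P8@t=34, P12(miss)}
    N8 x:[16,42] y:[67/2,44] z:[19,27] -> miss, prune

7 AABB tests over nodes [0, 3, 4, 5, 7, 1, 8]; 1 leaf entered; closest P8.

== RESULT ==
7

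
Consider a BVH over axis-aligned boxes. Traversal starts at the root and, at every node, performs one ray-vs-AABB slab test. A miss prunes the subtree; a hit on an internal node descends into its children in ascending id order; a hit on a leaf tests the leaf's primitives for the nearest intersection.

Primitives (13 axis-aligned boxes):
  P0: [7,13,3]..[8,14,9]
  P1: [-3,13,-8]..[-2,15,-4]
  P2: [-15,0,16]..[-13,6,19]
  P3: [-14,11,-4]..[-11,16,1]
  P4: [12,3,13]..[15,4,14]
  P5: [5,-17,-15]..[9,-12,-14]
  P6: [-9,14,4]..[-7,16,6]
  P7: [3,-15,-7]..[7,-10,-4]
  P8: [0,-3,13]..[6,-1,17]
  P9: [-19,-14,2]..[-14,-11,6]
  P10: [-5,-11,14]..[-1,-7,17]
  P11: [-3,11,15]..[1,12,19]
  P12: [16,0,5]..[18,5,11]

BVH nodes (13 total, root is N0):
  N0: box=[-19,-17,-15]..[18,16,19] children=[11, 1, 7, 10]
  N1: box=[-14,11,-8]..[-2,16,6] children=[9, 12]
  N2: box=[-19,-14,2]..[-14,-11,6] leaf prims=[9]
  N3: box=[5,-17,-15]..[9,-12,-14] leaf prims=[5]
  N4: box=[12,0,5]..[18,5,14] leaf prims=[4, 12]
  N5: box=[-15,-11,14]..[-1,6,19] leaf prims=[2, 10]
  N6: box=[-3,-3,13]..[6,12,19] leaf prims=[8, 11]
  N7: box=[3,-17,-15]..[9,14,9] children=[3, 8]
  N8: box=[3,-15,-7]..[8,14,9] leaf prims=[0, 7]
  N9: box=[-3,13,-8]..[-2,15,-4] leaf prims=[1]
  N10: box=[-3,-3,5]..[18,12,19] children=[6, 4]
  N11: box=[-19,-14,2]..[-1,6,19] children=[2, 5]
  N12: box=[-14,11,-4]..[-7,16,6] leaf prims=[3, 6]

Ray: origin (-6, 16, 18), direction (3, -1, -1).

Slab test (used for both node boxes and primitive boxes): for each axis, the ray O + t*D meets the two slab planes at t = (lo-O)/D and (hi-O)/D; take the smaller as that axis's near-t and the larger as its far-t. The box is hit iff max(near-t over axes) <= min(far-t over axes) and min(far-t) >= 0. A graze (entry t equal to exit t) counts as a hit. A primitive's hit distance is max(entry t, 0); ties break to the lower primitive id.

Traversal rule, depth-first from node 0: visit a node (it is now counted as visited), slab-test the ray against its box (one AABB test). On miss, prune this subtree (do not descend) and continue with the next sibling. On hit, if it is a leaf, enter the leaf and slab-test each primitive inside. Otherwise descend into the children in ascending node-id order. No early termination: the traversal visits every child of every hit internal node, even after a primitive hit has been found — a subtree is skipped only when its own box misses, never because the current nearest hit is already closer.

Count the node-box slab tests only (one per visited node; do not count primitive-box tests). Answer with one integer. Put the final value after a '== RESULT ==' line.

Traverse from the root:
N0 x:[-13/3,8] y:[0,33] z:[-1,33] -> hit [0,8], descend [1, 7, 10, 11]
  N1 x:[-8/3,4/3] y:[0,5] z:[12,26] -> miss, prune
  N7 x:[3,5] y:[2,33] z:[9,33] -> miss, prune
  N10 x:[1,8] y:[4,19] z:[-1,13] -> hit [4,8], descend [4, 6]
    N4 x:[6,8] y:[11,16] z:[4,13] -> miss, prune
    N6 x:[1,4] y:[4,19] z:[-1,5] -> hit [4,4] leaf, test {P8(miss), P11(miss)}
  N11 x:[-13/3,5/3] y:[10,30] z:[-1,16] -> miss, prune

order=[0, 1, 7, 10, 4, 6, 11]  |boxes|=7  |leaves|=1  hit=miss

== RESULT ==
7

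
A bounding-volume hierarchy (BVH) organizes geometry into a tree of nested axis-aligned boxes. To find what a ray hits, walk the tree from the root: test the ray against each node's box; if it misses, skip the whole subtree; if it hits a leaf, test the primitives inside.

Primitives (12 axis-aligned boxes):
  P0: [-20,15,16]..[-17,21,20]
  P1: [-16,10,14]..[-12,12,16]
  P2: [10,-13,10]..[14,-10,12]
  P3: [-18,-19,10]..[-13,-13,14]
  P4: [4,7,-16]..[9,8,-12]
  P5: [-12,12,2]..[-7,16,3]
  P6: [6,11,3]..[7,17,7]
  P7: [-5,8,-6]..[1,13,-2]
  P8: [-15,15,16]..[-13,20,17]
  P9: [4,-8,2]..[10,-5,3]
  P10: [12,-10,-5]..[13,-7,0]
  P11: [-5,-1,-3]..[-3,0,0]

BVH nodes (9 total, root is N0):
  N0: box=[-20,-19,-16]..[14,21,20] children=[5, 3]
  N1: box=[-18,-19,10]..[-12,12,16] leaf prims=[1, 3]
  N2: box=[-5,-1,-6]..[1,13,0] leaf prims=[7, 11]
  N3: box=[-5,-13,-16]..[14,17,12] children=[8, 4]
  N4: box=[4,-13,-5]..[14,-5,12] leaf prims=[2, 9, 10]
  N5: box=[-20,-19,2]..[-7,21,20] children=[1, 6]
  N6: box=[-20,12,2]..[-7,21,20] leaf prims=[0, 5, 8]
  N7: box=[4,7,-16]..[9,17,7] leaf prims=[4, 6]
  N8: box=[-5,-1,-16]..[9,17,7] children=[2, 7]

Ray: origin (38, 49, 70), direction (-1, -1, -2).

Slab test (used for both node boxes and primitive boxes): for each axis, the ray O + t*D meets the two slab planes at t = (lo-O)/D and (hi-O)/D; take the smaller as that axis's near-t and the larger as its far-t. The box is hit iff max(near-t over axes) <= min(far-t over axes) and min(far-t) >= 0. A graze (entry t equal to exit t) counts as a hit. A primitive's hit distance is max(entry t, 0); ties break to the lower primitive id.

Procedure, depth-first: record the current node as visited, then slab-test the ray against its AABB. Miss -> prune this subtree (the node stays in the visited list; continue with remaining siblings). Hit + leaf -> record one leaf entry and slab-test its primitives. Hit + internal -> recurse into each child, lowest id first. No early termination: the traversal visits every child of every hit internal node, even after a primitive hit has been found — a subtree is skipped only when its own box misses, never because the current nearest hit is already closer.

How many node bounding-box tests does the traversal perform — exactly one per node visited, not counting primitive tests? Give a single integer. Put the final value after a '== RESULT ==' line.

Walk:
N0 x:[24,58] y:[28,68] z:[25,43] -> hit [28,43], descend [3, 5]
  N3 x:[24,43] y:[32,62] z:[29,43] -> hit [32,43], descend [4, 8]
    N4 x:[24,34] y:[54,62] z:[29,75/2] -> miss, prune
    N8 x:[29,43] y:[32,50] z:[63/2,43] -> hit [32,43], descend [2, 7]
      N2 x:[37,43] y:[36,50] z:[35,38] -> hit [37,38] leaf, test {P7@t=37, P11(miss)}
      N7 x:[29,34] y:[32,42] z:[63/2,43] -> hit [32,34] leaf, test {P4(miss), P6@t=32}
  N5 x:[45,58] y:[28,68] z:[25,34] -> miss, prune

Visited [0, 3, 4, 8, 2, 7, 5]. Tests: 7 box, 2 leaf. Nearest: P6.

== RESULT ==
7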